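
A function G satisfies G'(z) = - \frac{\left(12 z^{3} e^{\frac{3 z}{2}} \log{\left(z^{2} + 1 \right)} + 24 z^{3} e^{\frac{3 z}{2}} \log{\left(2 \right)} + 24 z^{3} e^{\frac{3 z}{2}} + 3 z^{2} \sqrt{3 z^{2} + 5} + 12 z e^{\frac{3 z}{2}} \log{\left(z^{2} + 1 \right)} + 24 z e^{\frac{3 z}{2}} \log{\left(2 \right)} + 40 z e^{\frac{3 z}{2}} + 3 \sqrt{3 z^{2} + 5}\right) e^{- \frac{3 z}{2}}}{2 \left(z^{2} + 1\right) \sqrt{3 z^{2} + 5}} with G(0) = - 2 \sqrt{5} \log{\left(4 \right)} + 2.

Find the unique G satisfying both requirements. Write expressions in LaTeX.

Recover the given G'(z) by differentiating a candidate G(z); any mismatch rules it out.
A general antiderivative is - 2 \sqrt{3 z^{2} + 5} \log{\left(4 z^{2} + 4 \right)} + e^{- \frac{3 z}{2}} + C.
The condition gives C = - 2 \sqrt{5} \log{\left(4 \right)} + 2 - (- 2 \sqrt{5} \log{\left(4 \right)} + 1) = 1.
So G(z) = \left(- 2 \sqrt{3 z^{2} + 5} e^{\frac{3 z}{2}} \log{\left(z^{2} + 1 \right)} - 4 \sqrt{3 z^{2} + 5} e^{\frac{3 z}{2}} \log{\left(2 \right)} + e^{\frac{3 z}{2}} + 1\right) e^{- \frac{3 z}{2}}.
Check: d/dz[\left(- 2 \sqrt{3 z^{2} + 5} e^{\frac{3 z}{2}} \log{\left(z^{2} + 1 \right)} - 4 \sqrt{3 z^{2} + 5} e^{\frac{3 z}{2}} \log{\left(2 \right)} + e^{\frac{3 z}{2}} + 1\right) e^{- \frac{3 z}{2}}] = \frac{- 12 z^{3} e^{\frac{3 z}{2}} \log{\left(z^{2} + 1 \right)} - 24 z^{3} e^{\frac{3 z}{2}} - 24 z^{3} e^{\frac{3 z}{2}} \log{\left(2 \right)} - 3 z^{2} \sqrt{3 z^{2} + 5} - 12 z e^{\frac{3 z}{2}} \log{\left(z^{2} + 1 \right)} - 40 z e^{\frac{3 z}{2}} - 24 z e^{\frac{3 z}{2}} \log{\left(2 \right)} - 3 \sqrt{3 z^{2} + 5}}{2 z^{2} \sqrt{3 z^{2} + 5} e^{\frac{3 z}{2}} + 2 \sqrt{3 z^{2} + 5} e^{\frac{3 z}{2}}}, which equals G'(z).

G(z) = \left(- 2 \sqrt{3 z^{2} + 5} e^{\frac{3 z}{2}} \log{\left(z^{2} + 1 \right)} - 4 \sqrt{3 z^{2} + 5} e^{\frac{3 z}{2}} \log{\left(2 \right)} + e^{\frac{3 z}{2}} + 1\right) e^{- \frac{3 z}{2}}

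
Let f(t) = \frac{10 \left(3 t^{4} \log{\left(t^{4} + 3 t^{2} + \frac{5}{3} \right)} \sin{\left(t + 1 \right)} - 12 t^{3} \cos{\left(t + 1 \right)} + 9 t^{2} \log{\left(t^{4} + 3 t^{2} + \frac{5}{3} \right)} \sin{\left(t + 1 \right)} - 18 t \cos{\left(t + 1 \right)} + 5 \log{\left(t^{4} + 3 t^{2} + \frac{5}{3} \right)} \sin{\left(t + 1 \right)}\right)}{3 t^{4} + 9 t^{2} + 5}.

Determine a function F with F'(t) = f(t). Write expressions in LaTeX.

f has the shape u'v + uv' for u = - 10 \cos{\left(t + 1 \right)} and v = \log{\left(t^{4} + 3 t^{2} + \frac{5}{3} \right)} — it is the derivative of the product u*v.
Check: d/dt[- 10 \log{\left(t^{4} + 3 t^{2} + \frac{5}{3} \right)} \cos{\left(t + 1 \right)}] = \frac{30 t^{4} \log{\left(t^{4} + 3 t^{2} + \frac{5}{3} \right)} \sin{\left(t + 1 \right)} - 120 t^{3} \cos{\left(t + 1 \right)} + 90 t^{2} \log{\left(t^{4} + 3 t^{2} + \frac{5}{3} \right)} \sin{\left(t + 1 \right)} - 180 t \cos{\left(t + 1 \right)} + 50 \log{\left(t^{4} + 3 t^{2} + \frac{5}{3} \right)} \sin{\left(t + 1 \right)}}{3 t^{4} + 9 t^{2} + 5}, which equals f(t).

An antiderivative is F(t) = - 10 \log{\left(t^{4} + 3 t^{2} + \frac{5}{3} \right)} \cos{\left(t + 1 \right)}.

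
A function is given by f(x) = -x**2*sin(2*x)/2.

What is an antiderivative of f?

An antiderivative is F(x) = (2*x**2*cos(2*x) - 2*x*sin(2*x) - cos(2*x))/8.

Any candidate F(x) must reproduce f(x) exactly when differentiated.
Check: d/dx[(2*x**2*cos(2*x) - 2*x*sin(2*x) - cos(2*x))/8] = -x**2*sin(2*x)/2 = f(x).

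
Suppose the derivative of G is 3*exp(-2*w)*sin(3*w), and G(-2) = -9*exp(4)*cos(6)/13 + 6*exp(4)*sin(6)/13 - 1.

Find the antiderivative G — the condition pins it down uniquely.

For G(w) to be correct, d/dw[G] must agree with the stated G'(w) identically.
A general antiderivative is -6*exp(-2*w)*sin(3*w)/13 - 9*exp(-2*w)*cos(3*w)/13 + C.
The condition gives C = -9*exp(4)*cos(6)/13 + 6*exp(4)*sin(6)/13 - 1 - (-9*exp(4)*cos(6)/13 + 6*exp(4)*sin(6)/13) = -1.
So G(w) = -1 - 6*exp(-2*w)*sin(3*w)/13 - 9*exp(-2*w)*cos(3*w)/13.
Check: d/dw[-1 - 6*exp(-2*w)*sin(3*w)/13 - 9*exp(-2*w)*cos(3*w)/13] = 3*exp(-2*w)*sin(3*w) = G'(w).

G(w) = -1 - 6*exp(-2*w)*sin(3*w)/13 - 9*exp(-2*w)*cos(3*w)/13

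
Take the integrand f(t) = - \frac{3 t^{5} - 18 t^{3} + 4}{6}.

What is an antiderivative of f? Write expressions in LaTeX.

An antiderivative is F(t) = \frac{t \left(- t^{5} + 9 t^{3} - 8\right)}{12}.

For F(t) to be correct the identity F'(t) - f(t) = 0 must hold.
Check: d/dt[\frac{t \left(- t^{5} + 9 t^{3} - 8\right)}{12}] = - \frac{t^{5}}{2} + 3 t^{3} - \frac{2}{3}, which equals f(t).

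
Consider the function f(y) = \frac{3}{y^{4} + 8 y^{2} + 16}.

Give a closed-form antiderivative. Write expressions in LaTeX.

An antiderivative F(y) passes only if d/dy[F] lands on f(y) exactly.
Check: d/dy[\frac{3 \left(y^{2} \operatorname{atan}{\left(\frac{y}{2} \right)} + 2 y + 4 \operatorname{atan}{\left(\frac{y}{2} \right)}\right)}{16 \left(y^{2} + 4\right)}] = \frac{3}{y^{4} + 8 y^{2} + 16} = f(y).

An antiderivative is F(y) = \frac{3 \left(y^{2} \operatorname{atan}{\left(\frac{y}{2} \right)} + 2 y + 4 \operatorname{atan}{\left(\frac{y}{2} \right)}\right)}{16 \left(y^{2} + 4\right)}.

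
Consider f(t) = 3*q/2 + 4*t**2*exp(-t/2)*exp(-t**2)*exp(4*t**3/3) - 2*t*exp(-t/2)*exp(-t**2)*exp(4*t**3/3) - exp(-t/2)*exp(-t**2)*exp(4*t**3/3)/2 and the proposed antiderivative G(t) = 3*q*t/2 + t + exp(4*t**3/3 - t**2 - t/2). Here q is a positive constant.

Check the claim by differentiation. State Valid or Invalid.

d/dt[G] = 3*q/2 + 4*t**2*exp(-t/2)*exp(-t**2)*exp(4*t**3/3) - 2*t*exp(-t/2)*exp(-t**2)*exp(4*t**3/3) + 1 - exp(-t/2)*exp(-t**2)*exp(4*t**3/3)/2
d/dt[G] - f(t) = 1 != 0.

Invalid: d/dt[G] - f = 1, which is not 0.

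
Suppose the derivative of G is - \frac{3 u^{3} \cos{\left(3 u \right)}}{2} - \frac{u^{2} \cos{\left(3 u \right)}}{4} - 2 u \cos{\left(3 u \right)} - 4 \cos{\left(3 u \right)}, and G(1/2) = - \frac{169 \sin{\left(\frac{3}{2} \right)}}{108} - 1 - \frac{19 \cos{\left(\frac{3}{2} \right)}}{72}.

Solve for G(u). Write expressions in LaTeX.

The integrand splits into summands that can be handled one at a time.
A general antiderivative is - \frac{u^{3} \sin{\left(3 u \right)}}{2} - \frac{u^{2} \sin{\left(3 u \right)}}{12} - \frac{u^{2} \cos{\left(3 u \right)}}{2} - \frac{u \sin{\left(3 u \right)}}{3} - \frac{u \cos{\left(3 u \right)}}{18} - \frac{71 \sin{\left(3 u \right)}}{54} - \frac{\cos{\left(3 u \right)}}{9} + C.
The condition gives C = - \frac{169 \sin{\left(\frac{3}{2} \right)}}{108} - 1 - \frac{19 \cos{\left(\frac{3}{2} \right)}}{72} - (- \frac{169 \sin{\left(\frac{3}{2} \right)}}{108} - \frac{19 \cos{\left(\frac{3}{2} \right)}}{72}) = -1.
So G(u) = - \frac{u^{3} \sin{\left(3 u \right)}}{2} - \frac{u^{2} \sin{\left(3 u \right)}}{12} - \frac{u^{2} \cos{\left(3 u \right)}}{2} - \frac{u \sin{\left(3 u \right)}}{3} - \frac{u \cos{\left(3 u \right)}}{18} - \frac{71 \sin{\left(3 u \right)}}{54} - \frac{\cos{\left(3 u \right)}}{9} - 1.
Check: d/du[- \frac{u^{3} \sin{\left(3 u \right)}}{2} - \frac{u^{2} \sin{\left(3 u \right)}}{12} - \frac{u^{2} \cos{\left(3 u \right)}}{2} - \frac{u \sin{\left(3 u \right)}}{3} - \frac{u \cos{\left(3 u \right)}}{18} - \frac{71 \sin{\left(3 u \right)}}{54} - \frac{\cos{\left(3 u \right)}}{9} - 1] = - \frac{3 u^{3} \cos{\left(3 u \right)}}{2} - \frac{u^{2} \cos{\left(3 u \right)}}{4} - 2 u \cos{\left(3 u \right)} - 4 \cos{\left(3 u \right)} = G'(u).

G(u) = - \frac{u^{3} \sin{\left(3 u \right)}}{2} - \frac{u^{2} \sin{\left(3 u \right)}}{12} - \frac{u^{2} \cos{\left(3 u \right)}}{2} - \frac{u \sin{\left(3 u \right)}}{3} - \frac{u \cos{\left(3 u \right)}}{18} - \frac{71 \sin{\left(3 u \right)}}{54} - \frac{\cos{\left(3 u \right)}}{9} - 1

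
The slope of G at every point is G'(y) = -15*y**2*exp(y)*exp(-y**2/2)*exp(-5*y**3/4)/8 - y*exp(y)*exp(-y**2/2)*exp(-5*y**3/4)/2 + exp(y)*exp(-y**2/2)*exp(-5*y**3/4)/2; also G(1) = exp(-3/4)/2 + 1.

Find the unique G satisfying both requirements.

G(y) = exp(y)*exp(-y**2/2)*exp(-5*y**3/4)/2 + 1

The substitution u = -5*y**3/4 - y**2/2 + y works: G'(y) is exactly (dG/du)*(du/dy) for that inner function.
A general antiderivative is exp(-5*y**3/4 - y**2/2 + y)/2 + C.
The condition gives C = exp(-3/4)/2 + 1 - (exp(-3/4)/2) = 1.
So G(y) = exp(y)*exp(-y**2/2)*exp(-5*y**3/4)/2 + 1.
Check: d/dy[exp(y)*exp(-y**2/2)*exp(-5*y**3/4)/2 + 1] = (-15*y**2*exp(y) - 4*y*exp(y) + 4*exp(y))*exp(-y**2/2)*exp(-5*y**3/4)/8, which equals G'(y).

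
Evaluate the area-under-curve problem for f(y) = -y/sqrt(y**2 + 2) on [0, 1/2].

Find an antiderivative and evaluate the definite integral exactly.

f matches the chain-rule pattern g'(h)*h' with inner function h(y) = y**2 + 2; substituting u = h(y) collapses the integral.
F(y) = -sqrt(y**2 + 2) is an antiderivative of f.
Check: d/dy[-sqrt(y**2 + 2)] = -y/sqrt(y**2 + 2) = f(y).
F(1/2) = -3/2; F(0) = -sqrt(2).
Integral = F(1/2) - F(0) = -3/2 + sqrt(2).

Antiderivative: F(y) = -sqrt(y**2 + 2); value = -3/2 + sqrt(2)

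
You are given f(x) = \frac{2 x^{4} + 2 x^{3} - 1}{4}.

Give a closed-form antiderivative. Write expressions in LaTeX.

An antiderivative F(x) passes only if d/dx[F] lands on f(x) exactly.
Check: d/dx[\frac{x \left(4 x^{4} + 5 x^{3} - 10\right)}{40}] = \frac{x^{4}}{2} + \frac{x^{3}}{2} - \frac{1}{4}, which equals f(x).

An antiderivative is F(x) = \frac{x \left(4 x^{4} + 5 x^{3} - 10\right)}{40}.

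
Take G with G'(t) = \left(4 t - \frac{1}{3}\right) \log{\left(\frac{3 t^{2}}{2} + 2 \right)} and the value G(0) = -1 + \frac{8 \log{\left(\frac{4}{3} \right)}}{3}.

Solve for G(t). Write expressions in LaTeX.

G(t) = 2 t^{2} \log{\left(\frac{3 t^{2}}{2} + 2 \right)} - 2 t^{2} - \frac{t \log{\left(\frac{3 t^{2}}{2} + 2 \right)}}{3} + \frac{2 t}{3} + \frac{8 \log{\left(t^{2} + \frac{4}{3} \right)}}{3} - \frac{4 \sqrt{3} \operatorname{atan}{\left(\frac{\sqrt{3} t}{2} \right)}}{9} - 1

Whatever form G(t) takes, its d/dt must return the stated G'(t).
A general antiderivative is - 2 t^{2} + \frac{2 t}{3} + \left(2 t^{2} - \frac{t}{3}\right) \log{\left(\frac{3 t^{2}}{2} + 2 \right)} + \frac{8 \log{\left(t^{2} + \frac{4}{3} \right)}}{3} - \frac{4 \sqrt{3} \operatorname{atan}{\left(\frac{\sqrt{3} t}{2} \right)}}{9} + C.
The condition gives C = -1 + \frac{8 \log{\left(\frac{4}{3} \right)}}{3} - (\frac{8 \log{\left(\frac{4}{3} \right)}}{3}) = -1.
So G(t) = 2 t^{2} \log{\left(\frac{3 t^{2}}{2} + 2 \right)} - 2 t^{2} - \frac{t \log{\left(\frac{3 t^{2}}{2} + 2 \right)}}{3} + \frac{2 t}{3} + \frac{8 \log{\left(t^{2} + \frac{4}{3} \right)}}{3} - \frac{4 \sqrt{3} \operatorname{atan}{\left(\frac{\sqrt{3} t}{2} \right)}}{9} - 1.
Check: d/dt[2 t^{2} \log{\left(\frac{3 t^{2}}{2} + 2 \right)} - 2 t^{2} - \frac{t \log{\left(\frac{3 t^{2}}{2} + 2 \right)}}{3} + \frac{2 t}{3} + \frac{8 \log{\left(t^{2} + \frac{4}{3} \right)}}{3} - \frac{4 \sqrt{3} \operatorname{atan}{\left(\frac{\sqrt{3} t}{2} \right)}}{9} - 1] = 4 t \log{\left(\frac{3 t^{2}}{2} + 2 \right)} - \frac{\log{\left(\frac{3 t^{2}}{2} + 2 \right)}}{3}, which equals G'(t).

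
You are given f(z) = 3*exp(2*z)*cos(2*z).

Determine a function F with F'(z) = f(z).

An antiderivative F(z) passes only if d/dz[F] lands on f(z) exactly.
Check: d/dz[3*exp(2*z)*sin(2*z)/4 + 3*exp(2*z)*cos(2*z)/4] = 3*exp(2*z)*cos(2*z) = f(z).

An antiderivative is F(z) = 3*exp(2*z)*sin(2*z)/4 + 3*exp(2*z)*cos(2*z)/4.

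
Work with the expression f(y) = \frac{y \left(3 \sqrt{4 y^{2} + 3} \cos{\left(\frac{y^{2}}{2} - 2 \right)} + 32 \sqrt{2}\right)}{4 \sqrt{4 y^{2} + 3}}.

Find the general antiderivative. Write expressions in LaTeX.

F(y) = 4 \sqrt{2 y^{2} + \frac{3}{2}} + \frac{3 \sin{\left(\frac{y^{2}}{2} - 2 \right)}}{4} + C

Check any antiderivative F(y) by computing F'(y) and comparing it with f(y).
Check: d/dy[4 \sqrt{2 y^{2} + \frac{3}{2}} + \frac{3 \sin{\left(\frac{y^{2}}{2} - 2 \right)}}{4}] = \frac{3 y \sqrt{4 y^{2} + 3} \cos{\left(\frac{y^{2}}{2} - 2 \right)} + 32 \sqrt{2} y}{4 \sqrt{4 y^{2} + 3}}, which equals f(y).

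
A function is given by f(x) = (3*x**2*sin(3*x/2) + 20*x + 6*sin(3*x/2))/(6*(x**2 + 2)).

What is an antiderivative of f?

An antiderivative is F(x) = -(-5*log(x**2 + 2) + cos(3*x/2))/3.

Differentiate the proposed F(x) back; it has to land on f(x) exactly.
Check: d/dx[-(-5*log(x**2 + 2) + cos(3*x/2))/3] = (3*x**2*sin(3*x/2) + 20*x + 6*sin(3*x/2))/(6*x**2 + 12), which equals f(x).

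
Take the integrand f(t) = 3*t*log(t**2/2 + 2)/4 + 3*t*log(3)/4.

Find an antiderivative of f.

Integrate term by term and add the pieces.
Check: d/dt[3*(t**2*log(3*t**2/2 + 6) - t**2 + 4*log(t**2 + 4))/8] = 3*t*log(t**2/2 + 2)/4 + 3*t*log(3)/4 = f(t).

An antiderivative is F(t) = 3*(t**2*log(3*t**2/2 + 6) - t**2 + 4*log(t**2 + 4))/8.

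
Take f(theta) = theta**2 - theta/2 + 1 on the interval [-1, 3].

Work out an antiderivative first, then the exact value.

The integrand splits into summands that can be handled one at a time.
F(theta) = theta**3/3 - theta**2/4 + theta is an antiderivative of f.
Check: d/dtheta[theta**3/3 - theta**2/4 + theta] = theta**2 - theta/2 + 1 = f(theta).
F(3) = 39/4; F(-1) = -19/12.
Integral = F(3) - F(-1) = 34/3.

Antiderivative: F(theta) = theta**3/3 - theta**2/4 + theta; value = 34/3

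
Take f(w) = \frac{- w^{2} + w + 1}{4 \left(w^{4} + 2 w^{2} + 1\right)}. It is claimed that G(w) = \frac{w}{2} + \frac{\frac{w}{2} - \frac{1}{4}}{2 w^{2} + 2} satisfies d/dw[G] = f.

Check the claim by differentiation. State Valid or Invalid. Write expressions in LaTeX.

Invalid: d/dw[G] - f = \frac{1}{2}, which is not 0.

d/dw[G] = \frac{2 w^{4} + 3 w^{2} + w + 3}{4 w^{4} + 8 w^{2} + 4}
d/dw[G] - f(w) = \frac{1}{2} != 0.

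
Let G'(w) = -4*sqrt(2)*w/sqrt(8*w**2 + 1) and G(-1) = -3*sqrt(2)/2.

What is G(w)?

The substitution u = 4*w**2 + 1/2 works: G'(w) is exactly (dG/du)*(du/dw) for that inner function.
A general antiderivative is -sqrt(4*w**2 + 1/2) + C.
The condition gives C = -3*sqrt(2)/2 - (-3*sqrt(2)/2) = 0.
So G(w) = -sqrt(2)*sqrt(8*w**2 + 1)/2.
Check: d/dw[-sqrt(2)*sqrt(8*w**2 + 1)/2] = -4*sqrt(2)*w/sqrt(8*w**2 + 1) = G'(w).

G(w) = -sqrt(2)*sqrt(8*w**2 + 1)/2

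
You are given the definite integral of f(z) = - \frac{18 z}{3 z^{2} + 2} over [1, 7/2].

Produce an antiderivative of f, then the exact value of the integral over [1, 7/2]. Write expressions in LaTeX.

f matches the chain-rule pattern g'(h)*h' with inner function h(z) = 3 z^{2} + 2; substituting u = h(z) collapses the integral.
F(z) = - 3 \log{\left(3 z^{2} + 2 \right)} is an antiderivative of f.
Check: d/dz[- 3 \log{\left(3 z^{2} + 2 \right)}] = - \frac{18 z}{3 z^{2} + 2} = f(z).
F(7/2) = - 3 \log{\left(\frac{155}{4} \right)}; F(1) = - 3 \log{\left(5 \right)}.
Integral = F(7/2) - F(1) = - 3 \log{\left(\frac{155}{4} \right)} + 3 \log{\left(5 \right)}.

Antiderivative: F(z) = - 3 \log{\left(3 z^{2} + 2 \right)}; value = - 3 \log{\left(\frac{155}{4} \right)} + 3 \log{\left(5 \right)}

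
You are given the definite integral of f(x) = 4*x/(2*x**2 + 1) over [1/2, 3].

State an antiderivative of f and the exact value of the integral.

The substitution u = x**2 + 1/2 works: f is exactly (dF/du)*(du/dx) for that inner function.
F(x) = log(x**2 + 1/2) is an antiderivative of f.
Check: d/dx[log(x**2 + 1/2)] = 4*x/(2*x**2 + 1) = f(x).
F(3) = log(19/2); F(1/2) = log(3/4).
Integral = F(3) - F(1/2) = -log(3/4) + log(19/2).

Antiderivative: F(x) = log(x**2 + 1/2); value = -log(3/4) + log(19/2)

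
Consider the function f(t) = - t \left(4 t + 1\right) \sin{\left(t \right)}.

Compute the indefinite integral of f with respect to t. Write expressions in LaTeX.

Since d/dt undoes antidifferentiation here, F'(t) = f(t) is required of F(t).
Check: d/dt[4 t^{2} \cos{\left(t \right)} - 8 t \sin{\left(t \right)} + t \cos{\left(t \right)} - \sin{\left(t \right)} - 8 \cos{\left(t \right)}] = - 4 t^{2} \sin{\left(t \right)} - t \sin{\left(t \right)}, which equals f(t).

F(t) = 4 t^{2} \cos{\left(t \right)} - 8 t \sin{\left(t \right)} + t \cos{\left(t \right)} - \sin{\left(t \right)} - 8 \cos{\left(t \right)} + C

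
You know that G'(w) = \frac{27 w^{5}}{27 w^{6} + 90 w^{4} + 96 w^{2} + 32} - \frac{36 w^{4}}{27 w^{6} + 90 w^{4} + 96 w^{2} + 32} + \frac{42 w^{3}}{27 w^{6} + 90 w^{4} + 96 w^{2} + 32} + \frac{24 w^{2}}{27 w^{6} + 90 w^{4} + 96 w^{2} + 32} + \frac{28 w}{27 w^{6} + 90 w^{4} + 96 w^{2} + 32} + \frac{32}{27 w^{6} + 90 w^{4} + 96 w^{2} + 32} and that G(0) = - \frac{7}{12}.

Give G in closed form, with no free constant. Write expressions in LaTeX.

G(w) = \frac{9 w^{2} \log{\left(\frac{3 w^{2}}{2} + 1 \right)} - 18 w^{2} + 24 w + 12 \log{\left(\frac{3 w^{2}}{2} + 1 \right)} - 14}{18 w^{2} + 24}

The integrand splits into summands that can be handled one at a time.
A general antiderivative is \frac{4 w + \frac{5}{3}}{3 w^{2} + 4} + \frac{\log{\left(\frac{3 w^{2}}{2} + 1 \right)}}{2} + C.
The condition gives C = - \frac{7}{12} - (\frac{5}{12}) = -1.
So G(w) = \frac{9 w^{2} \log{\left(\frac{3 w^{2}}{2} + 1 \right)} - 18 w^{2} + 24 w + 12 \log{\left(\frac{3 w^{2}}{2} + 1 \right)} - 14}{18 w^{2} + 24}.
Check: d/dw[\frac{9 w^{2} \log{\left(\frac{3 w^{2}}{2} + 1 \right)} - 18 w^{2} + 24 w + 12 \log{\left(\frac{3 w^{2}}{2} + 1 \right)} - 14}{18 w^{2} + 24}] = \frac{27 w^{5} - 36 w^{4} + 42 w^{3} + 24 w^{2} + 28 w + 32}{27 w^{6} + 90 w^{4} + 96 w^{2} + 32}, which equals G'(w).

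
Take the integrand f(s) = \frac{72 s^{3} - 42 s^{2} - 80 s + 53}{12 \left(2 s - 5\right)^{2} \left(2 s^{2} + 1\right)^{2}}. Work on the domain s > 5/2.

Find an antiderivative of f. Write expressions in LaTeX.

Recover f(s) by differentiating a candidate F(s); any mismatch rules it out.
Check: d/ds[\frac{- 9 s - 4}{12 \left(2 s - 5\right) \left(2 s^{2} + 1\right)}] = \frac{72 s^{3} - 42 s^{2} - 80 s + 53}{192 s^{6} - 960 s^{5} + 1392 s^{4} - 960 s^{3} + 1248 s^{2} - 240 s + 300}, which equals f(s).

An antiderivative is F(s) = \frac{- 9 s - 4}{12 \left(2 s - 5\right) \left(2 s^{2} + 1\right)}.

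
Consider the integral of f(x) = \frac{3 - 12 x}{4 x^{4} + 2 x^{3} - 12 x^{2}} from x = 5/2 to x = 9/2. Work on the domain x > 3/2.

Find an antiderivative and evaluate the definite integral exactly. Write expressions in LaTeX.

The denominator factors as 2 x^{2} \left(x + 2\right) \left(2 x - 3\right); partial fractions split f into directly integrable pieces: - \frac{20}{21 \left(2 x - 3\right)} - \frac{27}{56 \left(x + 2\right)} + \frac{23}{24 x} - \frac{1}{4 x^{2}}.
F(x) = \frac{23 \log{\left(x \right)}}{24} - \frac{10 \log{\left(x - \frac{3}{2} \right)}}{21} - \frac{27 \log{\left(x + 2 \right)}}{56} + \frac{1}{4 x} is an antiderivative of f.
Check: d/dx[\frac{23 \log{\left(x \right)}}{24} - \frac{10 \log{\left(x - \frac{3}{2} \right)}}{21} - \frac{27 \log{\left(x + 2 \right)}}{56} + \frac{1}{4 x}] = \frac{3 - 12 x}{4 x^{4} + 2 x^{3} - 12 x^{2}} = f(x).
F(9/2) = - \frac{27 \log{\left(\frac{13}{2} \right)}}{56} - \frac{10 \log{\left(3 \right)}}{21} + \frac{1}{18} + \frac{23 \log{\left(\frac{9}{2} \right)}}{24}; F(5/2) = - \frac{27 \log{\left(\frac{9}{2} \right)}}{56} + \frac{1}{10} + \frac{23 \log{\left(\frac{5}{2} \right)}}{24}.
Integral = F(9/2) - F(5/2) = - \frac{27 \log{\left(\frac{13}{2} \right)}}{56} - \frac{23 \log{\left(\frac{5}{2} \right)}}{24} - \frac{10 \log{\left(3 \right)}}{21} - \frac{2}{45} + \frac{121 \log{\left(\frac{9}{2} \right)}}{84}.

Antiderivative: F(x) = \frac{23 \log{\left(x \right)}}{24} - \frac{10 \log{\left(x - \frac{3}{2} \right)}}{21} - \frac{27 \log{\left(x + 2 \right)}}{56} + \frac{1}{4 x}; value = - \frac{27 \log{\left(\frac{13}{2} \right)}}{56} - \frac{23 \log{\left(\frac{5}{2} \right)}}{24} - \frac{10 \log{\left(3 \right)}}{21} - \frac{2}{45} + \frac{121 \log{\left(\frac{9}{2} \right)}}{84}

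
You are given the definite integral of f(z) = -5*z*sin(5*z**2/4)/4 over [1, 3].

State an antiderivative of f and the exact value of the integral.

Antiderivative: F(z) = cos(5*z**2/4)/2; value = -cos(5/4)/2 + cos(45/4)/2

f matches the chain-rule pattern g'(h)*h' with inner function h(z) = 5*z**2/4; substituting u = h(z) collapses the integral.
F(z) = cos(5*z**2/4)/2 is an antiderivative of f.
Check: d/dz[cos(5*z**2/4)/2] = -5*z*sin(5*z**2/4)/4 = f(z).
F(3) = cos(45/4)/2; F(1) = cos(5/4)/2.
Integral = F(3) - F(1) = -cos(5/4)/2 + cos(45/4)/2.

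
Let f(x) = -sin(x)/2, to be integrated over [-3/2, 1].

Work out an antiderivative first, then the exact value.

Differentiate the proposed F(x) back; it has to land on f(x) exactly.
F(x) = cos(x)/2 is an antiderivative of f.
Check: d/dx[cos(x)/2] = -sin(x)/2 = f(x).
F(1) = cos(1)/2; F(-3/2) = cos(3/2)/2.
Integral = F(1) - F(-3/2) = -cos(3/2)/2 + cos(1)/2.

Antiderivative: F(x) = cos(x)/2; value = -cos(3/2)/2 + cos(1)/2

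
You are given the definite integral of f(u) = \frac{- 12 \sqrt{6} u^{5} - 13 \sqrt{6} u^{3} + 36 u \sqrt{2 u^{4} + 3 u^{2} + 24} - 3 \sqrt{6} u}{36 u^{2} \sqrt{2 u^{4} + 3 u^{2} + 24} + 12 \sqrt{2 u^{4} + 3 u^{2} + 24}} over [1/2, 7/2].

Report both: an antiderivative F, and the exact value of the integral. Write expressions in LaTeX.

Antiderivative: F(u) = - \frac{\sqrt{\frac{u^{4}}{3} + \frac{u^{2}}{2} + 4}}{2} + \frac{\log{\left(4 u^{2} + \frac{4}{3} \right)}}{2}; value = - \frac{\sqrt{8661}}{24} - \frac{\log{\left(\frac{7}{3} \right)}}{2} + \frac{\sqrt{597}}{24} + \frac{\log{\left(\frac{151}{3} \right)}}{2}

Recover f(u) by differentiating a candidate F(u); any mismatch rules it out.
F(u) = - \frac{\sqrt{\frac{u^{4}}{3} + \frac{u^{2}}{2} + 4}}{2} + \frac{\log{\left(4 u^{2} + \frac{4}{3} \right)}}{2} is an antiderivative of f.
Check: d/du[- \frac{\sqrt{\frac{u^{4}}{3} + \frac{u^{2}}{2} + 4}}{2} + \frac{\log{\left(4 u^{2} + \frac{4}{3} \right)}}{2}] = \frac{- 12 \sqrt{6} u^{5} - 13 \sqrt{6} u^{3} + 36 u \sqrt{2 u^{4} + 3 u^{2} + 24} - 3 \sqrt{6} u}{36 u^{2} \sqrt{2 u^{4} + 3 u^{2} + 24} + 12 \sqrt{2 u^{4} + 3 u^{2} + 24}} = f(u).
F(7/2) = - \frac{\sqrt{8661}}{24} + \frac{\log{\left(\frac{151}{3} \right)}}{2}; F(1/2) = - \frac{\sqrt{597}}{24} + \frac{\log{\left(\frac{7}{3} \right)}}{2}.
Integral = F(7/2) - F(1/2) = - \frac{\sqrt{8661}}{24} - \frac{\log{\left(\frac{7}{3} \right)}}{2} + \frac{\sqrt{597}}{24} + \frac{\log{\left(\frac{151}{3} \right)}}{2}.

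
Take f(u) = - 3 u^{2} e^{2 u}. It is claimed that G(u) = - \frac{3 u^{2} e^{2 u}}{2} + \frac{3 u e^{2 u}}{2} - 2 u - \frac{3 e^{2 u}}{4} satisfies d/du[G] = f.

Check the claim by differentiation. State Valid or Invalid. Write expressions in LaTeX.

d/du[G] = - 3 u^{2} e^{2 u} - 2
d/du[G] - f(u) = -2 != 0.

Invalid: d/du[G] - f = -2, which is not 0.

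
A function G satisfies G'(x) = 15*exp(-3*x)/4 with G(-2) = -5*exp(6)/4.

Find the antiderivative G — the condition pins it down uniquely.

G(x) = -5*exp(-3*x)/4

A candidate passes only if d/dx[G] lands on the given G'(x) exactly.
A general antiderivative is -5*exp(-3*x)/4 + C.
The condition gives C = -5*exp(6)/4 - (-5*exp(6)/4) = 0.
So G(x) = -5*exp(-3*x)/4.
Check: d/dx[-5*exp(-3*x)/4] = 15*exp(-3*x)/4 = G'(x).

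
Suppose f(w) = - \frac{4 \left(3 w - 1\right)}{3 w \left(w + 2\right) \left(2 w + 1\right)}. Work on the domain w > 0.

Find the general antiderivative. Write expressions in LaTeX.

F(w) = - \frac{2 \left(- 3 \log{\left(w \right)} + 10 \log{\left(w + \frac{1}{2} \right)} - 7 \log{\left(w + 2 \right)}\right)}{9} + C

The denominator factors as 3 w \left(w + 2\right) \left(2 w + 1\right); partial fractions split f into directly integrable pieces: - \frac{40}{9 \left(2 w + 1\right)} + \frac{14}{9 \left(w + 2\right)} + \frac{2}{3 w}.
Check: d/dw[- \frac{2 \left(- 3 \log{\left(w \right)} + 10 \log{\left(w + \frac{1}{2} \right)} - 7 \log{\left(w + 2 \right)}\right)}{9}] = \frac{4 - 12 w}{6 w^{3} + 15 w^{2} + 6 w}, which equals f(w).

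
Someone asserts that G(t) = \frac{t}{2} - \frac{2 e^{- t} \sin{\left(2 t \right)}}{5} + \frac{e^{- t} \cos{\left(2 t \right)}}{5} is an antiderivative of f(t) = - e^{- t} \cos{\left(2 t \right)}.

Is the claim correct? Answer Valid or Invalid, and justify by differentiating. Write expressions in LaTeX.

d/dt[G] = \frac{\left(e^{t} - 2 \cos{\left(2 t \right)}\right) e^{- t}}{2}
d/dt[G] - f(t) = \frac{1}{2} != 0.

Invalid: d/dt[G] - f = \frac{1}{2}, which is not 0.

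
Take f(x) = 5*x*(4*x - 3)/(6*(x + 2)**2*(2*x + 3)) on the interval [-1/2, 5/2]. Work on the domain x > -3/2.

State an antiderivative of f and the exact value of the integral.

Factor the denominator (6*(x + 2)**2*(2*x + 3)) and decompose: f = 45/(2*x + 3) - 125/(6*(x + 2)) - 55/(3*(x + 2)**2); each piece integrates to a log, atan, or power term.
F(x) = 45*log(x + 3/2)/2 - 125*log(x + 2)/6 + 55/(3*x + 6) is an antiderivative of f.
Check: d/dx[45*log(x + 3/2)/2 - 125*log(x + 2)/6 + 55/(3*x + 6)] = (20*x**2 - 15*x)/(12*x**3 + 66*x**2 + 120*x + 72), which equals f(x).
F(5/2) = -125*log(9/2)/6 + 110/27 + 45*log(4)/2; F(-1/2) = 110/9 - 125*log(3/2)/6.
Integral = F(5/2) - F(-1/2) = -125*log(9/2)/6 - 220/27 + 125*log(3/2)/6 + 45*log(4)/2.

Antiderivative: F(x) = 45*log(x + 3/2)/2 - 125*log(x + 2)/6 + 55/(3*x + 6); value = -125*log(9/2)/6 - 220/27 + 125*log(3/2)/6 + 45*log(4)/2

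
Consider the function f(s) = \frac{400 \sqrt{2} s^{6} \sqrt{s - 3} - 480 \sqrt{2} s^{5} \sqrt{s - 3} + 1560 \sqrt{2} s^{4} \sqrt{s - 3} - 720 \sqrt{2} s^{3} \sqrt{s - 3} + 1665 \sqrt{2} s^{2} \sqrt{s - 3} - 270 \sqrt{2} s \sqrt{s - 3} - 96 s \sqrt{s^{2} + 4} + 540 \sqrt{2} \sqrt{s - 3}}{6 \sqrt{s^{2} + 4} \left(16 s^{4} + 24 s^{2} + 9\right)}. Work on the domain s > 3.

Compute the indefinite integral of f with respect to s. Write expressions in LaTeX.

Since d/ds undoes antidifferentiation here, F'(s) = f(s) is required of F(s).
Check: d/ds[\frac{5 \left(2 s - 6\right)^{\frac{3}{2}} \sqrt{s^{2} + 4}}{6} + \frac{2}{4 s^{2} + 3}] = \frac{400 \sqrt{2} s^{6} \sqrt{s - 3} - 480 \sqrt{2} s^{5} \sqrt{s - 3} + 1560 \sqrt{2} s^{4} \sqrt{s - 3} - 720 \sqrt{2} s^{3} \sqrt{s - 3} + 1665 \sqrt{2} s^{2} \sqrt{s - 3} - 270 \sqrt{2} s \sqrt{s - 3} - 96 s \sqrt{s^{2} + 4} + 540 \sqrt{2} \sqrt{s - 3}}{96 s^{4} \sqrt{s^{2} + 4} + 144 s^{2} \sqrt{s^{2} + 4} + 54 \sqrt{s^{2} + 4}}, which equals f(s).

F(s) = \frac{5 \left(2 s - 6\right)^{\frac{3}{2}} \sqrt{s^{2} + 4}}{6} + \frac{2}{4 s^{2} + 3} + C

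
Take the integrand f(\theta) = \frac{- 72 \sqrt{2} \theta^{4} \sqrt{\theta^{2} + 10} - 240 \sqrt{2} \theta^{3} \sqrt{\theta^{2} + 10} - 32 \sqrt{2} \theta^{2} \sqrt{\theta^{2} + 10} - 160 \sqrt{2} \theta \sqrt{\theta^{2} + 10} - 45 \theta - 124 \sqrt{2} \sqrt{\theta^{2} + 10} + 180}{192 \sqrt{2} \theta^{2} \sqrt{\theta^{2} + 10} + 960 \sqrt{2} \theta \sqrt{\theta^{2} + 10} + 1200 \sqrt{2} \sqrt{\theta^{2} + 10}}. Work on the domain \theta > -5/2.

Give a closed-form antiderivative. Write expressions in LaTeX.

Recognize the product-rule pattern: f = u'v + uv' with u = \frac{1}{4 \left(2 \theta + 5\right)}, v = - \theta^{4} - \frac{4 \theta^{2}}{3} - \frac{5 \theta}{3} - \frac{3 \sqrt{\frac{\theta^{2}}{2} + 5}}{4} + 1, so integration by parts undoes it.
Check: d/d\theta[\frac{- 24 \theta^{4} - 32 \theta^{2} - 40 \theta - 9 \sqrt{2} \sqrt{\theta^{2} + 10} + 24}{96 \left(2 \theta + 5\right)}] = \frac{- 144 \theta^{4} \sqrt{\theta^{2} + 10} - 480 \theta^{3} \sqrt{\theta^{2} + 10} - 64 \theta^{2} \sqrt{\theta^{2} + 10} - 320 \theta \sqrt{\theta^{2} + 10} - 45 \sqrt{2} \theta - 248 \sqrt{\theta^{2} + 10} + 180 \sqrt{2}}{384 \theta^{2} \sqrt{\theta^{2} + 10} + 1920 \theta \sqrt{\theta^{2} + 10} + 2400 \sqrt{\theta^{2} + 10}}, which equals f(\theta).

An antiderivative is F(\theta) = \frac{- 24 \theta^{4} - 32 \theta^{2} - 40 \theta - 9 \sqrt{2} \sqrt{\theta^{2} + 10} + 24}{96 \left(2 \theta + 5\right)}.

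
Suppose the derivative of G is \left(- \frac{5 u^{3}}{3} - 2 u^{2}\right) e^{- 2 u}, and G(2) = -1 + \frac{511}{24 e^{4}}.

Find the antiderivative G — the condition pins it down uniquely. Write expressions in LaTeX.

G(u) = \frac{\left(20 u^{3} + 54 u^{2} + 54 u - 24 e^{2 u} + 27\right) e^{- 2 u}}{24}

G'(u) has the shape v'r + vr' for v = \frac{5 u^{3}}{6} + \frac{9 u^{2}}{4} + \frac{9 u}{4} + \frac{9}{8} and r = e^{- 2 u} — it is the derivative of the product v*r.
A general antiderivative is \frac{\left(20 u^{3} + 54 u^{2} + 54 u + 27\right) e^{- 2 u}}{24} + C.
The condition gives C = -1 + \frac{511}{24 e^{4}} - (\frac{511}{24 e^{4}}) = -1.
So G(u) = \frac{\left(20 u^{3} + 54 u^{2} + 54 u - 24 e^{2 u} + 27\right) e^{- 2 u}}{24}.
Check: d/du[\frac{\left(20 u^{3} + 54 u^{2} + 54 u - 24 e^{2 u} + 27\right) e^{- 2 u}}{24}] = \frac{\left(- 5 u^{3} - 6 u^{2}\right) e^{- 2 u}}{3}, which equals G'(u).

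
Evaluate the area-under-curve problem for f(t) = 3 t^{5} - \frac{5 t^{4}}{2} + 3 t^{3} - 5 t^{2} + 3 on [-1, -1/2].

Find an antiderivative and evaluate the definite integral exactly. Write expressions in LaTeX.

The integrand splits into summands that can be handled one at a time.
F(t) = \frac{t^{6}}{2} - \frac{t^{5}}{2} + \frac{3 t^{4}}{4} - \frac{5 t^{3}}{3} + 3 t is an antiderivative of f.
Check: d/dt[\frac{t^{6}}{2} - \frac{t^{5}}{2} + \frac{3 t^{4}}{4} - \frac{5 t^{3}}{3} + 3 t] = 3 t^{5} - \frac{5 t^{4}}{2} + 3 t^{3} - 5 t^{2} + 3 = f(t).
F(-1/2) = - \frac{469}{384}; F(-1) = \frac{5}{12}.
Integral = F(-1/2) - F(-1) = - \frac{629}{384}.

Antiderivative: F(t) = \frac{t^{6}}{2} - \frac{t^{5}}{2} + \frac{3 t^{4}}{4} - \frac{5 t^{3}}{3} + 3 t; value = - \frac{629}{384}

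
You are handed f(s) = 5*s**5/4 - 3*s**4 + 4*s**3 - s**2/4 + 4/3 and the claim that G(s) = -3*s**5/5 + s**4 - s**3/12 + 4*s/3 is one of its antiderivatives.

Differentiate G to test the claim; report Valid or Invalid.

d/ds[G] = -3*s**4 + 4*s**3 - s**2/4 + 4/3
d/ds[G] - f(s) = -5*s**5/4 != 0.

Invalid: d/ds[G] - f = -5*s**5/4, which is not 0.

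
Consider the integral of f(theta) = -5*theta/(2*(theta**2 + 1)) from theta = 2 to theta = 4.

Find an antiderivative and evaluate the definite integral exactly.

Antiderivative: F(theta) = -5*log(2*theta**2 + 2)/4; value = -5*log(34)/4 + 5*log(10)/4

The substitution u = 2*theta**2 + 2 works: f is exactly (dF/du)*(du/dtheta) for that inner function.
F(theta) = -5*log(2*theta**2 + 2)/4 is an antiderivative of f.
Check: d/dtheta[-5*log(2*theta**2 + 2)/4] = -5*theta/(2*theta**2 + 2), which equals f(theta).
F(4) = -5*log(34)/4; F(2) = -5*log(10)/4.
Integral = F(4) - F(2) = -5*log(34)/4 + 5*log(10)/4.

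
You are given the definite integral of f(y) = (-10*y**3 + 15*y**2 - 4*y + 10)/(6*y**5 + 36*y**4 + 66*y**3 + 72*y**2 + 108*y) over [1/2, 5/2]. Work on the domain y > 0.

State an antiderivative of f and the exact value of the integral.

Antiderivative: F(y) = 5*log(y)/54 - 371*log(y + 3)/6534 - 13*log(y**2 + 2)/726 + 58*sqrt(2)*atan(sqrt(2)*y/2)/363 + 427/(198*y + 594); value = -244/1089 - 371*log(11/2)/6534 - 58*sqrt(2)*atan(sqrt(2)/4)/363 - 13*log(33/4)/726 + 13*log(9/4)/726 + 5*log(2)/54 + 371*log(7/2)/6534 + 5*log(5/2)/54 + 58*sqrt(2)*atan(5*sqrt(2)/4)/363

Factor the denominator (6*y*(y + 3)**2*(y**2 + 2)) and decompose: f = -(13*y - 116)/(363*(y**2 + 2)) - 371/(6534*(y + 3)) - 427/(198*(y + 3)**2) + 5/(54*y); each piece integrates to a log, atan, or power term.
F(y) = 5*log(y)/54 - 371*log(y + 3)/6534 - 13*log(y**2 + 2)/726 + 58*sqrt(2)*atan(sqrt(2)*y/2)/363 + 427/(198*y + 594) is an antiderivative of f.
Check: d/dy[5*log(y)/54 - 371*log(y + 3)/6534 - 13*log(y**2 + 2)/726 + 58*sqrt(2)*atan(sqrt(2)*y/2)/363 + 427/(198*y + 594)] = (-10*y**3 + 15*y**2 - 4*y + 10)/(6*y**5 + 36*y**4 + 66*y**3 + 72*y**2 + 108*y) = f(y).
F(5/2) = -371*log(11/2)/6534 - 13*log(33/4)/726 + 5*log(5/2)/54 + 58*sqrt(2)*atan(5*sqrt(2)/4)/363 + 427/1089; F(1/2) = -371*log(7/2)/6534 - 5*log(2)/54 - 13*log(9/4)/726 + 58*sqrt(2)*atan(sqrt(2)/4)/363 + 61/99.
Integral = F(5/2) - F(1/2) = -244/1089 - 371*log(11/2)/6534 - 58*sqrt(2)*atan(sqrt(2)/4)/363 - 13*log(33/4)/726 + 13*log(9/4)/726 + 5*log(2)/54 + 371*log(7/2)/6534 + 5*log(5/2)/54 + 58*sqrt(2)*atan(5*sqrt(2)/4)/363.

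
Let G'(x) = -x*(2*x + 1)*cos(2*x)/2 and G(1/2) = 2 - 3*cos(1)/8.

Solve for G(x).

G(x) = -x**2*sin(2*x)/2 - x*sin(2*x)/4 - x*cos(2*x)/2 + sin(2*x)/4 - cos(2*x)/8 + 2

Differentiate the proposed G(x) back; it has to land on the given G'(x).
A general antiderivative is -x**2*sin(2*x)/2 - x*sin(2*x)/4 - x*cos(2*x)/2 + sin(2*x)/4 - cos(2*x)/8 + C.
The condition gives C = 2 - 3*cos(1)/8 - (-3*cos(1)/8) = 2.
So G(x) = -x**2*sin(2*x)/2 - x*sin(2*x)/4 - x*cos(2*x)/2 + sin(2*x)/4 - cos(2*x)/8 + 2.
Check: d/dx[-x**2*sin(2*x)/2 - x*sin(2*x)/4 - x*cos(2*x)/2 + sin(2*x)/4 - cos(2*x)/8 + 2] = -x**2*cos(2*x) - x*cos(2*x)/2, which equals G'(x).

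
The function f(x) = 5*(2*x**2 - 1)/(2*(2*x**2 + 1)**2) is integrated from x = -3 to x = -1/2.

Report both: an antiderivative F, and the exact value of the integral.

f has the shape u'v + uv' for u = -5*x/2 and v = 1/(2*x**2 + 1) — it is the derivative of the product u*v.
F(x) = -5*x/(2*(2*x**2 + 1)) is an antiderivative of f.
Check: d/dx[-5*x/(2*(2*x**2 + 1))] = (10*x**2 - 5)/(8*x**4 + 8*x**2 + 2), which equals f(x).
F(-1/2) = 5/6; F(-3) = 15/38.
Integral = F(-1/2) - F(-3) = 25/57.

Antiderivative: F(x) = -5*x/(2*(2*x**2 + 1)); value = 25/57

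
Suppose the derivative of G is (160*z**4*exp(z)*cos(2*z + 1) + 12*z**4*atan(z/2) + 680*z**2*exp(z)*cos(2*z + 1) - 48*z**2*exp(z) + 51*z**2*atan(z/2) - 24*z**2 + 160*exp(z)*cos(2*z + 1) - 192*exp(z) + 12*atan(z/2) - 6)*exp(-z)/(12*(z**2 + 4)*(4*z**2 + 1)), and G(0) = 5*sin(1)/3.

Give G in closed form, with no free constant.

G(z) = 5*sin(2*z + 1)/3 - 2*atan(2*z) - exp(-z)*atan(z/2)/4

Differentiate the proposed G(z) back; it has to land on the given G'(z).
A general antiderivative is 5*sin(2*z + 1)/3 - 2*atan(2*z) - exp(-z)*atan(z/2)/4 + C.
The condition gives C = 5*sin(1)/3 - (5*sin(1)/3) = 0.
So G(z) = 5*sin(2*z + 1)/3 - 2*atan(2*z) - exp(-z)*atan(z/2)/4.
Check: d/dz[5*sin(2*z + 1)/3 - 2*atan(2*z) - exp(-z)*atan(z/2)/4] = (160*z**4*exp(z)*cos(2*z + 1) + 12*z**4*atan(z/2) + 680*z**2*exp(z)*cos(2*z + 1) - 48*z**2*exp(z) + 51*z**2*atan(z/2) - 24*z**2 + 160*exp(z)*cos(2*z + 1) - 192*exp(z) + 12*atan(z/2) - 6)/(48*z**4*exp(z) + 204*z**2*exp(z) + 48*exp(z)), which equals G'(z).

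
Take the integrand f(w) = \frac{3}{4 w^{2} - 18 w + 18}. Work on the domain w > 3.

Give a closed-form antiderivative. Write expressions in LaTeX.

An antiderivative is F(w) = \frac{\log{\left(w - 3 \right)}}{2} - \frac{\log{\left(w - \frac{3}{2} \right)}}{2}.

The denominator factors as 2 \left(w - 3\right) \left(2 w - 3\right); partial fractions split f into directly integrable pieces: - \frac{1}{2 w - 3} + \frac{1}{2 \left(w - 3\right)}.
Check: d/dw[\frac{\log{\left(w - 3 \right)}}{2} - \frac{\log{\left(w - \frac{3}{2} \right)}}{2}] = \frac{3}{4 w^{2} - 18 w + 18} = f(w).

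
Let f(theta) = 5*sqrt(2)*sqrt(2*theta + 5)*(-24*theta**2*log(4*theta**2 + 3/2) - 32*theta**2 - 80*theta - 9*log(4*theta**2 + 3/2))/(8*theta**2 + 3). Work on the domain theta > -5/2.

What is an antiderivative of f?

An antiderivative is F(theta) = -20*(theta + 5/2)**(3/2)*log(4*theta**2 + 3/2).

f has the shape u'v + uv' for u = -20*(theta + 5/2)**(3/2) and v = log(4*theta**2 + 3/2) — it is the derivative of the product u*v.
Check: d/dtheta[-20*(theta + 5/2)**(3/2)*log(4*theta**2 + 3/2)] = (-240*theta**2*sqrt(2*theta + 5)*log(4*theta**2 + 3/2) - 320*theta**2*sqrt(2*theta + 5) - 800*theta*sqrt(2*theta + 5) - 90*sqrt(2*theta + 5)*log(4*theta**2 + 3/2))/(8*sqrt(2)*theta**2 + 3*sqrt(2)), which equals f(theta).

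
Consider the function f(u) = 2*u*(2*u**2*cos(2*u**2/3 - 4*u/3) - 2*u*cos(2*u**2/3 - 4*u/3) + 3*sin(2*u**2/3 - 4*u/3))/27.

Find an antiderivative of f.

An antiderivative is F(u) = u**2*sin(2*u**2/3 - 4*u/3)/9.

f has the shape v'r + vr' for v = u**2/9 and r = sin(2*u**2/3 - 4*u/3) — it is the derivative of the product v*r.
Check: d/du[u**2*sin(2*u**2/3 - 4*u/3)/9] = 4*u**3*cos(2*u**2/3 - 4*u/3)/27 - 4*u**2*cos(2*u**2/3 - 4*u/3)/27 + 2*u*sin(2*u**2/3 - 4*u/3)/9, which equals f(u).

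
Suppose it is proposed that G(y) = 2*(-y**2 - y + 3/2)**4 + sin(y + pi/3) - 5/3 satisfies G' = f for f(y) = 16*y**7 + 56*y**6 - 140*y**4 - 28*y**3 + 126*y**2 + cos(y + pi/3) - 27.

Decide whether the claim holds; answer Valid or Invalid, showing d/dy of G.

Valid: G'(y) = f(y).

d/dy[G] = 16*y**7 + 56*y**6 - 140*y**4 - 28*y**3 + 126*y**2 + cos(y + pi/3) - 27
This equals f(y) exactly, so the claim holds.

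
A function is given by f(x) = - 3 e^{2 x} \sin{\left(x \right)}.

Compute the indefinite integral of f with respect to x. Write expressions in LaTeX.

F(x) = - \frac{6 e^{2 x} \sin{\left(x \right)}}{5} + \frac{3 e^{2 x} \cos{\left(x \right)}}{5} + C

Whatever form F(x) takes, F'(x) = f(x) is non-negotiable.
Check: d/dx[- \frac{6 e^{2 x} \sin{\left(x \right)}}{5} + \frac{3 e^{2 x} \cos{\left(x \right)}}{5}] = - 3 e^{2 x} \sin{\left(x \right)} = f(x).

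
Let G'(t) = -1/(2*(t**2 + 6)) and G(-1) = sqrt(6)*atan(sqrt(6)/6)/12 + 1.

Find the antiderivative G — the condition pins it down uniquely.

Check a candidate G(t) by differentiating: d/dt[G] must match the given G'(t).
A general antiderivative is -sqrt(6)*atan(sqrt(6)*t/6)/12 + C.
The condition gives C = sqrt(6)*atan(sqrt(6)/6)/12 + 1 - (sqrt(6)*atan(sqrt(6)/6)/12) = 1.
So G(t) = (-sqrt(6)*atan(sqrt(6)*t/6) + 12)/12.
Check: d/dt[(-sqrt(6)*atan(sqrt(6)*t/6) + 12)/12] = -1/(2*t**2 + 12), which equals G'(t).

G(t) = (-sqrt(6)*atan(sqrt(6)*t/6) + 12)/12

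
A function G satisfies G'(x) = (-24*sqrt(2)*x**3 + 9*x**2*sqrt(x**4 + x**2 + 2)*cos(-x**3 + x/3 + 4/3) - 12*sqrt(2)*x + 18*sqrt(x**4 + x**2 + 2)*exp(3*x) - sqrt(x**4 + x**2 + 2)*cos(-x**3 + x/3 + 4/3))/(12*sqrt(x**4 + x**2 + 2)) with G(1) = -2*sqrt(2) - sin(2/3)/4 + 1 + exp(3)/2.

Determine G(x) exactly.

G(x) = (-4*sqrt(2)*sqrt(x**4 + x**2 + 2) + 2*exp(3*x) - sin(-x**3 + x/3 + 4/3) + 4)/4

For G(x) to be correct, d/dx[G] must agree with the stated G'(x) identically.
A general antiderivative is -sqrt(2*x**4 + 2*x**2 + 4) + exp(3*x)/2 - sin(-x**3 + x/3 + 4/3)/4 + C.
The condition gives C = -2*sqrt(2) - sin(2/3)/4 + 1 + exp(3)/2 - (-2*sqrt(2) - sin(2/3)/4 + exp(3)/2) = 1.
So G(x) = (-4*sqrt(2)*sqrt(x**4 + x**2 + 2) + 2*exp(3*x) - sin(-x**3 + x/3 + 4/3) + 4)/4.
Check: d/dx[(-4*sqrt(2)*sqrt(x**4 + x**2 + 2) + 2*exp(3*x) - sin(-x**3 + x/3 + 4/3) + 4)/4] = (-24*sqrt(2)*x**3 + 9*x**2*sqrt(x**4 + x**2 + 2)*cos(-x**3 + x/3 + 4/3) - 12*sqrt(2)*x + 18*sqrt(x**4 + x**2 + 2)*exp(3*x) - sqrt(x**4 + x**2 + 2)*cos(-x**3 + x/3 + 4/3))/(12*sqrt(x**4 + x**2 + 2)) = G'(x).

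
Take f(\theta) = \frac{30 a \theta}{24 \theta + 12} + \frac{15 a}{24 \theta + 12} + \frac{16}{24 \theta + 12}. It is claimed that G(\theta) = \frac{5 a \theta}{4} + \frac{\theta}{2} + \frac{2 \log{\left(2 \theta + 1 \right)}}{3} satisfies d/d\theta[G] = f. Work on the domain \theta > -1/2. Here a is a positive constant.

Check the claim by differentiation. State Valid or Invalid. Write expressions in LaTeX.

d/d\theta[G] = \frac{30 a \theta + 15 a + 12 \theta + 22}{24 \theta + 12}
d/d\theta[G] - f(\theta) = \frac{1}{2} != 0.

Invalid: d/d\theta[G] - f = \frac{1}{2}, which is not 0.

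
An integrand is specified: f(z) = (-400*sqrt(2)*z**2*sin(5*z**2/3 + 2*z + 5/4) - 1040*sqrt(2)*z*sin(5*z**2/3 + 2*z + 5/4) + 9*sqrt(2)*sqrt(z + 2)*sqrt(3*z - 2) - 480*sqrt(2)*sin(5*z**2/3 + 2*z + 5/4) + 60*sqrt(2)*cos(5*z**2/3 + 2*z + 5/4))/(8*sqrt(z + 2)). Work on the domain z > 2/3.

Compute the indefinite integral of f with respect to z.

F(z) = sqrt(2)*(3*z*sqrt(3*z - 2) + 60*sqrt(z + 2)*cos(5*z**2/3 + 2*z + 5/4) - 2*sqrt(3*z - 2))/4 + C

Differentiate the proposed F(z) back; it has to land on f(z) exactly.
Check: d/dz[sqrt(2)*(3*z*sqrt(3*z - 2) + 60*sqrt(z + 2)*cos(5*z**2/3 + 2*z + 5/4) - 2*sqrt(3*z - 2))/4] = (-400*sqrt(2)*z**2*sqrt(3*z - 2)*sin(5*z**2/3 + 2*z + 5/4) + 27*sqrt(2)*z*sqrt(z + 2) - 1040*sqrt(2)*z*sqrt(3*z - 2)*sin(5*z**2/3 + 2*z + 5/4) - 18*sqrt(2)*sqrt(z + 2) - 480*sqrt(2)*sqrt(3*z - 2)*sin(5*z**2/3 + 2*z + 5/4) + 60*sqrt(2)*sqrt(3*z - 2)*cos(5*z**2/3 + 2*z + 5/4))/(8*sqrt(z + 2)*sqrt(3*z - 2)), which equals f(z).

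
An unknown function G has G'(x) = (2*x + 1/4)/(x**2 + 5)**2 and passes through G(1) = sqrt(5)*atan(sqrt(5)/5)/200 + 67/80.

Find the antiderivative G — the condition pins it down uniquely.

G(x) = (200*x**2 + 5*x + sqrt(5)*(x**2 + 5)*atan(sqrt(5)*x/5) + 800)/(200*(x**2 + 5))

Differentiate the proposed G(x) back; it has to land on the given G'(x).
A general antiderivative is (x - 40)/(40*x**2 + 200) + sqrt(5)*atan(sqrt(5)*x/5)/200 + C.
The condition gives C = sqrt(5)*atan(sqrt(5)/5)/200 + 67/80 - (-13/80 + sqrt(5)*atan(sqrt(5)/5)/200) = 1.
So G(x) = (200*x**2 + 5*x + sqrt(5)*(x**2 + 5)*atan(sqrt(5)*x/5) + 800)/(200*(x**2 + 5)).
Check: d/dx[(200*x**2 + 5*x + sqrt(5)*(x**2 + 5)*atan(sqrt(5)*x/5) + 800)/(200*(x**2 + 5))] = (8*x + 1)/(4*x**4 + 40*x**2 + 100), which equals G'(x).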